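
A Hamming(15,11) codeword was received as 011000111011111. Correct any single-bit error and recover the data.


Syndrome = 12: error at position 12

Data: 10011010111 (corrected bit 12)


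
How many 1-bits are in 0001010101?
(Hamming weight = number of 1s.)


Counting 1s in 0001010101

4


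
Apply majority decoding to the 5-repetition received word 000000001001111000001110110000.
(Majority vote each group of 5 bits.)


Groups: 00000, 00010, 01111, 00000, 11101, 10000
Majority votes: 001010

001010


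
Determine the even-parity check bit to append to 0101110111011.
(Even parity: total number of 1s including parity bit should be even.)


Number of 1s in data: 9
Parity bit: 1

1


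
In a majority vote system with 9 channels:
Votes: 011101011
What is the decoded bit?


Ones: 6 out of 9
Threshold: 5

1 (6/9 voted 1)


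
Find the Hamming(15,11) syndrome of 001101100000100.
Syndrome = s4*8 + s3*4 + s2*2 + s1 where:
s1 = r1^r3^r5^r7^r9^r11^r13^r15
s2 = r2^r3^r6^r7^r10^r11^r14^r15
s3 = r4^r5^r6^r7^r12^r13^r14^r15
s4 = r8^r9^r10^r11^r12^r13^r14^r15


s1=1, s2=1, s3=0, s4=1

Syndrome = 11 (error at position 11)


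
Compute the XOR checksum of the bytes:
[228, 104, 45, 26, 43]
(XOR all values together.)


XOR chain: 228 ^ 104 ^ 45 ^ 26 ^ 43 = 144

144


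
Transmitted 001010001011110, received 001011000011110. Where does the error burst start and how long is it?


XOR: 000001001000000

Burst at position 5, length 4


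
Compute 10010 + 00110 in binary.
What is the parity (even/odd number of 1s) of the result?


10010 = 18
00110 = 6
Sum = 24 = 11000
1s count = 2

even parity (2 ones in 11000)


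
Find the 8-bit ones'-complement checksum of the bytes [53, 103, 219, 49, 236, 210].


Sum = 870 mod 256 = 102
Complement = 153

153


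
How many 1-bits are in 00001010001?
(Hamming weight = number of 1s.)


Counting 1s in 00001010001

3


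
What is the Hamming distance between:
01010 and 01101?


XOR: 00111
Count of 1s: 3

3


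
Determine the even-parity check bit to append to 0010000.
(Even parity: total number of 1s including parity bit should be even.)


Number of 1s in data: 1
Parity bit: 1

1


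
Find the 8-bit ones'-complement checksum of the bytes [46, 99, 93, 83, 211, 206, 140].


Sum = 878 mod 256 = 110
Complement = 145

145


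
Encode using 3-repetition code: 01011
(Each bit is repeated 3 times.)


Each bit -> 3 copies

000111000111111


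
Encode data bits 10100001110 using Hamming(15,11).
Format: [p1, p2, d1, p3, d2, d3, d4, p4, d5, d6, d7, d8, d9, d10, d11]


Parity bits: p1=0, p2=1, p3=0, p4=1

011001010001110


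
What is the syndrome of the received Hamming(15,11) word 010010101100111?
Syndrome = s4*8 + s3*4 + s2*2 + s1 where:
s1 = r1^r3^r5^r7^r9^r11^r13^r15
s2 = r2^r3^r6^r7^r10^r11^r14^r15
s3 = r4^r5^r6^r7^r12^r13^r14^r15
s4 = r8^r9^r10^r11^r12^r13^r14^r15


s1=1, s2=1, s3=1, s4=1

Syndrome = 15 (error at position 15)


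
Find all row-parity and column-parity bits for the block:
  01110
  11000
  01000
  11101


Row parities: 1010
Column parities: 00011

Row P: 1010, Col P: 00011, Corner: 0


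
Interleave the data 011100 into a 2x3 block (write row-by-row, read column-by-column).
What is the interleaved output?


Matrix:
  011
  100
Read columns: 011010

011010


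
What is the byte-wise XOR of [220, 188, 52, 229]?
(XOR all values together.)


XOR chain: 220 ^ 188 ^ 52 ^ 229 = 177

177


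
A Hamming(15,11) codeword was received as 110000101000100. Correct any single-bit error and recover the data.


Syndrome = 0: no error detected

Data: 00011000100 (no errors)


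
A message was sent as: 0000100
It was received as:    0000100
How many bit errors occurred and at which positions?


XOR: 0000000

0 errors (received matches sent)


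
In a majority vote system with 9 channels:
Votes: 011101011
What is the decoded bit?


Ones: 6 out of 9
Threshold: 5

1 (6/9 voted 1)


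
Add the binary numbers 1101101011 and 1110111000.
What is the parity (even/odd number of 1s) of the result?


1101101011 = 875
1110111000 = 952
Sum = 1827 = 11100100011
1s count = 6

even parity (6 ones in 11100100011)


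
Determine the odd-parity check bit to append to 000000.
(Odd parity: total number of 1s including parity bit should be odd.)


Number of 1s in data: 0
Parity bit: 1

1


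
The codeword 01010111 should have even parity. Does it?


Number of 1s: 5

No, parity error (5 ones)


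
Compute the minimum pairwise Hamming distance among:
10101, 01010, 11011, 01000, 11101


Comparing all pairs, minimum distance: 1
Can detect 0 errors, correct 0 errors

1


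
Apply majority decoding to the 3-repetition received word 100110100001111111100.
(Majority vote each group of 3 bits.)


Groups: 100, 110, 100, 001, 111, 111, 100
Majority votes: 0100110

0100110


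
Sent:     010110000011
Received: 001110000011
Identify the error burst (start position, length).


XOR: 011000000000

Burst at position 1, length 2


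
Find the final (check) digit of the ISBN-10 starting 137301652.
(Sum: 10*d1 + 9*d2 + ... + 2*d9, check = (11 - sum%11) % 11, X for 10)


Weighted sum: 162
162 mod 11 = 8

Check digit: 3


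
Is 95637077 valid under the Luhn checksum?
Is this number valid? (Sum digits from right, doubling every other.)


Luhn sum = 37
37 mod 10 = 7

Invalid (Luhn sum mod 10 = 7)


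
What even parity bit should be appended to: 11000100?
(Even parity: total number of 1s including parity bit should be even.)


Number of 1s in data: 3
Parity bit: 1

1


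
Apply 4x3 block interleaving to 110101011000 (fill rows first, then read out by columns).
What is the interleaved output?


Matrix:
  110
  101
  011
  000
Read columns: 110010100110

110010100110


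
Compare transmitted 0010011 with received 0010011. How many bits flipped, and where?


XOR: 0000000

0 errors (received matches sent)


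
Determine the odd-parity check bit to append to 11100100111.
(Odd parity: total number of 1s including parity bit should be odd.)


Number of 1s in data: 7
Parity bit: 0

0


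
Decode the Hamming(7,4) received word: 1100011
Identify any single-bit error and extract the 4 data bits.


Syndrome = 2: error at position 2

Data: 0011 (corrected bit 2)


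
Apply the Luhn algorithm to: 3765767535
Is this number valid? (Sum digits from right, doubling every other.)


Luhn sum = 53
53 mod 10 = 3

Invalid (Luhn sum mod 10 = 3)


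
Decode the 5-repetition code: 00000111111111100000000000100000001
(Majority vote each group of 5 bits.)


Groups: 00000, 11111, 11111, 00000, 00000, 01000, 00001
Majority votes: 0110000

0110000


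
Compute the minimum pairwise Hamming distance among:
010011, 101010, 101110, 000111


Comparing all pairs, minimum distance: 1
Can detect 0 errors, correct 0 errors

1


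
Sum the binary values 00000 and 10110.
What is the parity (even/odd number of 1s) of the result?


00000 = 0
10110 = 22
Sum = 22 = 10110
1s count = 3

odd parity (3 ones in 10110)


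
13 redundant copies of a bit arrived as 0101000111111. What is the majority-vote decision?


Ones: 8 out of 13
Threshold: 7

1 (8/13 voted 1)


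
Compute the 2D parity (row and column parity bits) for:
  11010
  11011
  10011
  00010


Row parities: 1011
Column parities: 10000

Row P: 1011, Col P: 10000, Corner: 1


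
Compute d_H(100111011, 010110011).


XOR: 110001000
Count of 1s: 3

3


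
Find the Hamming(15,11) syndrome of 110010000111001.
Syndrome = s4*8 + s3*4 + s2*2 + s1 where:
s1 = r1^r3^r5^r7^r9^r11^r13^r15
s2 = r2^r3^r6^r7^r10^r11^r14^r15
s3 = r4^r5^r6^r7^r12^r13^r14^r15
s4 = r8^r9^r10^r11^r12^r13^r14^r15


s1=0, s2=0, s3=1, s4=0

Syndrome = 4 (error at position 4)


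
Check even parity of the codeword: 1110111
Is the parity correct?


Number of 1s: 6

Yes, parity is correct (6 ones)


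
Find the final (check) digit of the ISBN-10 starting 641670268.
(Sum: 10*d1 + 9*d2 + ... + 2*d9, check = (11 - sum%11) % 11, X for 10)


Weighted sum: 230
230 mod 11 = 10

Check digit: 1


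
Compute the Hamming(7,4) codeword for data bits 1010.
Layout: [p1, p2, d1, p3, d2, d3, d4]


Parity bits: p1=1, p2=0, p3=1

1011010


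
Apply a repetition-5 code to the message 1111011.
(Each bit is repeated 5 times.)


Each bit -> 5 copies

11111111111111111111000001111111111


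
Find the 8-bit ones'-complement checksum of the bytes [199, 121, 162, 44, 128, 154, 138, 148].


Sum = 1094 mod 256 = 70
Complement = 185

185


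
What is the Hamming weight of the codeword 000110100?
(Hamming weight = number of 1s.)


Counting 1s in 000110100

3


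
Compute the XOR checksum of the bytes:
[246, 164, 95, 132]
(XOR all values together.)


XOR chain: 246 ^ 164 ^ 95 ^ 132 = 137

137


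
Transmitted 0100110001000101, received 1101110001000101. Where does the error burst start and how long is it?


XOR: 1001000000000000

Burst at position 0, length 4


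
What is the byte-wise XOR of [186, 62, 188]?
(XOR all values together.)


XOR chain: 186 ^ 62 ^ 188 = 56

56


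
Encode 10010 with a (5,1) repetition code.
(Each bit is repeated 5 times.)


Each bit -> 5 copies

1111100000000001111100000


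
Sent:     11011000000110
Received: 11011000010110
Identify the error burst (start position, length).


XOR: 00000000010000

Burst at position 9, length 1


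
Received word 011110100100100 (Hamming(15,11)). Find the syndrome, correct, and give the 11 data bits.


Syndrome = 0: no error detected

Data: 11010100100 (no errors)


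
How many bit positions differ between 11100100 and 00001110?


XOR: 11101010
Count of 1s: 5

5


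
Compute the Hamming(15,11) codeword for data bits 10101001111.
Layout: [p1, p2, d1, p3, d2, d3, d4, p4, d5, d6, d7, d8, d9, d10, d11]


Parity bits: p1=0, p2=0, p3=1, p4=1

001101011001111


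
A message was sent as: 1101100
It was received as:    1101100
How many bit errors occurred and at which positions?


XOR: 0000000

0 errors (received matches sent)


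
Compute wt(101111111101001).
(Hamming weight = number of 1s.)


Counting 1s in 101111111101001

11


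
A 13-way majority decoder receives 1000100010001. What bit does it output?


Ones: 4 out of 13
Threshold: 7

0 (4/13 voted 1)


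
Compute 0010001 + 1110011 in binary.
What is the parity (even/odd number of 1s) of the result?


0010001 = 17
1110011 = 115
Sum = 132 = 10000100
1s count = 2

even parity (2 ones in 10000100)


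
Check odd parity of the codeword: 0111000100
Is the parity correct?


Number of 1s: 4

No, parity error (4 ones)


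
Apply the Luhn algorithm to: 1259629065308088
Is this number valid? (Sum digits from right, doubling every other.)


Luhn sum = 64
64 mod 10 = 4

Invalid (Luhn sum mod 10 = 4)


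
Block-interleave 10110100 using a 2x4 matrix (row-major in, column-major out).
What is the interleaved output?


Matrix:
  1011
  0100
Read columns: 10011010

10011010


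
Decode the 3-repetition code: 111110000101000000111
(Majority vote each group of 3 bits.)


Groups: 111, 110, 000, 101, 000, 000, 111
Majority votes: 1101001

1101001


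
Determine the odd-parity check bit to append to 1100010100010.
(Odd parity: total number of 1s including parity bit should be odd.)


Number of 1s in data: 5
Parity bit: 0

0


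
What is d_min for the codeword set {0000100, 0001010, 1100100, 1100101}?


Comparing all pairs, minimum distance: 1
Can detect 0 errors, correct 0 errors

1


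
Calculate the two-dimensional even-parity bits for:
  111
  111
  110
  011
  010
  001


Row parities: 110011
Column parities: 110

Row P: 110011, Col P: 110, Corner: 0


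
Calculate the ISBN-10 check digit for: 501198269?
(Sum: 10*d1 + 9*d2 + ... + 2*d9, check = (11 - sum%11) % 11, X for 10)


Weighted sum: 203
203 mod 11 = 5

Check digit: 6


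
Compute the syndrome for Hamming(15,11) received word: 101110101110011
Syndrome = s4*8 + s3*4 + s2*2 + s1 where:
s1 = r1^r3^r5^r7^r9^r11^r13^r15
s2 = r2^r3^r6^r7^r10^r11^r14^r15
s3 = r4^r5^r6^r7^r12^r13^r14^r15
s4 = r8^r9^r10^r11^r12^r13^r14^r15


s1=1, s2=0, s3=1, s4=1

Syndrome = 13 (error at position 13)


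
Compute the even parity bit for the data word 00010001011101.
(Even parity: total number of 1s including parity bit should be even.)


Number of 1s in data: 6
Parity bit: 0

0


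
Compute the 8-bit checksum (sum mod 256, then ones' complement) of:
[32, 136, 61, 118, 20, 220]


Sum = 587 mod 256 = 75
Complement = 180

180


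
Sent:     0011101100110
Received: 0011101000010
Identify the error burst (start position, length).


XOR: 0000000100100

Burst at position 7, length 4


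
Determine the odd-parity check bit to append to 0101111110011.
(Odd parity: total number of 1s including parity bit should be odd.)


Number of 1s in data: 9
Parity bit: 0

0


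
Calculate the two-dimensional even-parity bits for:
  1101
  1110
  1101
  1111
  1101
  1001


Row parities: 111010
Column parities: 0101

Row P: 111010, Col P: 0101, Corner: 0


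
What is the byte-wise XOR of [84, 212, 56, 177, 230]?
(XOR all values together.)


XOR chain: 84 ^ 212 ^ 56 ^ 177 ^ 230 = 239

239


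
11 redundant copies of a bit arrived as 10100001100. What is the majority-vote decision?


Ones: 4 out of 11
Threshold: 6

0 (4/11 voted 1)


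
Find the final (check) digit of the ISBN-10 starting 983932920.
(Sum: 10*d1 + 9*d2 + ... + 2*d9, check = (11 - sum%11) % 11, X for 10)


Weighted sum: 319
319 mod 11 = 0

Check digit: 0


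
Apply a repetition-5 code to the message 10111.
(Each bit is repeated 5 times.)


Each bit -> 5 copies

1111100000111111111111111


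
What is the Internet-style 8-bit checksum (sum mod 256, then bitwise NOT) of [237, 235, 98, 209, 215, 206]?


Sum = 1200 mod 256 = 176
Complement = 79

79


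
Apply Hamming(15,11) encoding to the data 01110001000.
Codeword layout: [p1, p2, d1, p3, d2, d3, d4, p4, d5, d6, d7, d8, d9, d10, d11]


Parity bits: p1=0, p2=0, p3=0, p4=1

000011110001000


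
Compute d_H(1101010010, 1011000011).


XOR: 0110010001
Count of 1s: 4

4


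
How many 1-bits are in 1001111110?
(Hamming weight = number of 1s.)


Counting 1s in 1001111110

7


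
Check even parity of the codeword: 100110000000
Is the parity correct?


Number of 1s: 3

No, parity error (3 ones)


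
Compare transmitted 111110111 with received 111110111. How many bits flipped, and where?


XOR: 000000000

0 errors (received matches sent)


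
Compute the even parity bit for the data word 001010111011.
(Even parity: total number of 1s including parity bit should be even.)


Number of 1s in data: 7
Parity bit: 1

1


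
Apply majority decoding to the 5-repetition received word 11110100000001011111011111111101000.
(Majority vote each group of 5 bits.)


Groups: 11110, 10000, 00010, 11111, 01111, 11111, 01000
Majority votes: 1001110

1001110


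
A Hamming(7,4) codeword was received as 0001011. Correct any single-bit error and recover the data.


Syndrome = 5: error at position 5

Data: 0111 (corrected bit 5)


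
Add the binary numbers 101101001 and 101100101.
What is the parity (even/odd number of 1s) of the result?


101101001 = 361
101100101 = 357
Sum = 718 = 1011001110
1s count = 6

even parity (6 ones in 1011001110)


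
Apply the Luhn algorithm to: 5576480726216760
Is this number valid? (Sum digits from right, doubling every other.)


Luhn sum = 68
68 mod 10 = 8

Invalid (Luhn sum mod 10 = 8)


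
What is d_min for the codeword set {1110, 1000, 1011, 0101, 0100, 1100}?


Comparing all pairs, minimum distance: 1
Can detect 0 errors, correct 0 errors

1


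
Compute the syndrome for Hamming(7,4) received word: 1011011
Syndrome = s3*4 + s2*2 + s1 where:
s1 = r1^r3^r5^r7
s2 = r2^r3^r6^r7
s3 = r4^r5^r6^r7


s1=1, s2=1, s3=1

Syndrome = 7 (error at position 7)


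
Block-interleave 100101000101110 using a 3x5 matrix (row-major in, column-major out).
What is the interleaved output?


Matrix:
  10010
  10001
  01110
Read columns: 110001001101010

110001001101010


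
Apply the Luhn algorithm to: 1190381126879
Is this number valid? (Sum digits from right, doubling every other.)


Luhn sum = 52
52 mod 10 = 2

Invalid (Luhn sum mod 10 = 2)


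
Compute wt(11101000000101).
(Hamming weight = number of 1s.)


Counting 1s in 11101000000101

6


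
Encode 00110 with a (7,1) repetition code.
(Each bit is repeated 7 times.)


Each bit -> 7 copies

00000000000000111111111111110000000


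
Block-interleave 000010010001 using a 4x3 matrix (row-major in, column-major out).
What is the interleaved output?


Matrix:
  000
  010
  010
  001
Read columns: 000001100001

000001100001


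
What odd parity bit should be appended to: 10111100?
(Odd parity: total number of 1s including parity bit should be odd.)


Number of 1s in data: 5
Parity bit: 0

0


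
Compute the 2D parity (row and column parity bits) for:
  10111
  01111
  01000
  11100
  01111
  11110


Row parities: 001100
Column parities: 11101

Row P: 001100, Col P: 11101, Corner: 0


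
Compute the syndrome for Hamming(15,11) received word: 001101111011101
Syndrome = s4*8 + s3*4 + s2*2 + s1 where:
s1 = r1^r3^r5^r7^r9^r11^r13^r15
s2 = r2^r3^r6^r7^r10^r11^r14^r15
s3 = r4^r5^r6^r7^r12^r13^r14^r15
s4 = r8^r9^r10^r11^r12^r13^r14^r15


s1=0, s2=1, s3=0, s4=0

Syndrome = 2 (error at position 2)


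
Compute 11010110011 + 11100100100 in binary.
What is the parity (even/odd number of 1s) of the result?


11010110011 = 1715
11100100100 = 1828
Sum = 3543 = 110111010111
1s count = 9

odd parity (9 ones in 110111010111)


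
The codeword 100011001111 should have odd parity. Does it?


Number of 1s: 7

Yes, parity is correct (7 ones)


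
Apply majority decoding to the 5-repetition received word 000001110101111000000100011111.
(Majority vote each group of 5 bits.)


Groups: 00000, 11101, 01111, 00000, 01000, 11111
Majority votes: 011001

011001


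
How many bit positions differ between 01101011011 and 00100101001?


XOR: 01001110010
Count of 1s: 5

5


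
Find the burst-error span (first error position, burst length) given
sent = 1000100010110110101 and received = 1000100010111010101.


XOR: 0000000000001100000

Burst at position 12, length 2


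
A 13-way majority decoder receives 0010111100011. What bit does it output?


Ones: 7 out of 13
Threshold: 7

1 (7/13 voted 1)


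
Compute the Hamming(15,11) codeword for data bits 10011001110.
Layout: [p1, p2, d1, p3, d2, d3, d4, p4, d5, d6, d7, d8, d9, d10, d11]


Parity bits: p1=0, p2=1, p3=0, p4=0

011000101001110


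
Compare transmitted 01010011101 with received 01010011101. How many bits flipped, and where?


XOR: 00000000000

0 errors (received matches sent)


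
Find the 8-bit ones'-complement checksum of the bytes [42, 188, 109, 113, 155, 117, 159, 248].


Sum = 1131 mod 256 = 107
Complement = 148

148


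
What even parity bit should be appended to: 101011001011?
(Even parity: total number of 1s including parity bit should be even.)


Number of 1s in data: 7
Parity bit: 1

1


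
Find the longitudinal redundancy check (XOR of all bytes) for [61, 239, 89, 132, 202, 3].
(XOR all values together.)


XOR chain: 61 ^ 239 ^ 89 ^ 132 ^ 202 ^ 3 = 198

198


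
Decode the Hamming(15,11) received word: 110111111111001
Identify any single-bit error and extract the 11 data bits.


Syndrome = 0: no error detected

Data: 01111111001 (no errors)


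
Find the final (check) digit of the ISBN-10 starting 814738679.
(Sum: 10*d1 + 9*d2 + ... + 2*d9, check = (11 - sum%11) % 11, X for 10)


Weighted sum: 291
291 mod 11 = 5

Check digit: 6


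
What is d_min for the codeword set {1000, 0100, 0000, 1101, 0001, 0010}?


Comparing all pairs, minimum distance: 1
Can detect 0 errors, correct 0 errors

1


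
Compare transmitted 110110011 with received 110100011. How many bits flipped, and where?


XOR: 000010000

1 error(s) at position(s): 4


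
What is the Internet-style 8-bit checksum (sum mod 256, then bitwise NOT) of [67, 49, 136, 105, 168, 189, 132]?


Sum = 846 mod 256 = 78
Complement = 177

177


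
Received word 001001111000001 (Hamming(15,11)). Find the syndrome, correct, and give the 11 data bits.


Syndrome = 12: error at position 12

Data: 10111001001 (corrected bit 12)


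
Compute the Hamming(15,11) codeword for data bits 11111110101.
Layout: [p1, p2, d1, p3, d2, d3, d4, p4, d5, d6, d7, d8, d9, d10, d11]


Parity bits: p1=1, p2=0, p3=1, p4=1

101111111110101


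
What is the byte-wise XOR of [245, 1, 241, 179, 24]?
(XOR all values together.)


XOR chain: 245 ^ 1 ^ 241 ^ 179 ^ 24 = 174

174


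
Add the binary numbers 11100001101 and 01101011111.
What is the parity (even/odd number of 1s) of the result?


11100001101 = 1805
01101011111 = 863
Sum = 2668 = 101001101100
1s count = 6

even parity (6 ones in 101001101100)


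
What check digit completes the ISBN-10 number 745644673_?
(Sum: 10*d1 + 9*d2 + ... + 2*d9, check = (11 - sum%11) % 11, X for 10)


Weighted sum: 283
283 mod 11 = 8

Check digit: 3


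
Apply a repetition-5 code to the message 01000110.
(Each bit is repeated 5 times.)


Each bit -> 5 copies

0000011111000000000000000111111111100000


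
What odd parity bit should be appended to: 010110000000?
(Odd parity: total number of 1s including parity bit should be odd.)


Number of 1s in data: 3
Parity bit: 0

0


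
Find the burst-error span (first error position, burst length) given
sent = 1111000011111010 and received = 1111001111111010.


XOR: 0000001100000000

Burst at position 6, length 2


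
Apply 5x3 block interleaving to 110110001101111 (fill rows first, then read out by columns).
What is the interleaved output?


Matrix:
  110
  110
  001
  101
  111
Read columns: 110111100100111

110111100100111


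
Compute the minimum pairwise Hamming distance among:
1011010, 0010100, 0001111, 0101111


Comparing all pairs, minimum distance: 1
Can detect 0 errors, correct 0 errors

1


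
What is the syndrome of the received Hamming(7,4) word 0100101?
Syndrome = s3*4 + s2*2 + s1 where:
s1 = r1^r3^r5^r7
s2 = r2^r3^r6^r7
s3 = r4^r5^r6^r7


s1=0, s2=0, s3=0

Syndrome = 0 (no error)


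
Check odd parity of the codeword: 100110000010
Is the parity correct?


Number of 1s: 4

No, parity error (4 ones)


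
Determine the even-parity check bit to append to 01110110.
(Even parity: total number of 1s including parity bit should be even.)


Number of 1s in data: 5
Parity bit: 1

1


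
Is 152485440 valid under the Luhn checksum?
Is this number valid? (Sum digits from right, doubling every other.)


Luhn sum = 33
33 mod 10 = 3

Invalid (Luhn sum mod 10 = 3)


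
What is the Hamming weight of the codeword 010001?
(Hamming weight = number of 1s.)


Counting 1s in 010001

2


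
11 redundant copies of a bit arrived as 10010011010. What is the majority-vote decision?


Ones: 5 out of 11
Threshold: 6

0 (5/11 voted 1)


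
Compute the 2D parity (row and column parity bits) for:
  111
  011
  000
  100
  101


Row parities: 10010
Column parities: 101

Row P: 10010, Col P: 101, Corner: 0


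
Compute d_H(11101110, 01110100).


XOR: 10011010
Count of 1s: 4

4


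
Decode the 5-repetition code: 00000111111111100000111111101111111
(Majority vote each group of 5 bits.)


Groups: 00000, 11111, 11111, 00000, 11111, 11011, 11111
Majority votes: 0110111

0110111


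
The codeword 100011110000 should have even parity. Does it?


Number of 1s: 5

No, parity error (5 ones)


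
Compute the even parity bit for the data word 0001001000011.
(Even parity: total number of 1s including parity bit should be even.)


Number of 1s in data: 4
Parity bit: 0

0


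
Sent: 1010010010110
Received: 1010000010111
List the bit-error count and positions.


XOR: 0000010000001

2 error(s) at position(s): 5, 12


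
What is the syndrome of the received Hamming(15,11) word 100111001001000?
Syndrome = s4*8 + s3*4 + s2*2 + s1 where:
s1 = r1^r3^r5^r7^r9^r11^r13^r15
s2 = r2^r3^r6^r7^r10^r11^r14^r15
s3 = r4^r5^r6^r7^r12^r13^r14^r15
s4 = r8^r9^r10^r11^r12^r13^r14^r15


s1=1, s2=1, s3=0, s4=0

Syndrome = 3 (error at position 3)


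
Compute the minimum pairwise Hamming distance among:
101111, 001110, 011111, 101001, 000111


Comparing all pairs, minimum distance: 2
Can detect 1 errors, correct 0 errors

2


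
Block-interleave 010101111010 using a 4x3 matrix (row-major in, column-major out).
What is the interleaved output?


Matrix:
  010
  101
  111
  010
Read columns: 011010110110

011010110110


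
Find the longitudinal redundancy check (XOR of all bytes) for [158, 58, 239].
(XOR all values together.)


XOR chain: 158 ^ 58 ^ 239 = 75

75


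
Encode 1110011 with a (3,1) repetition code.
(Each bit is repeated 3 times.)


Each bit -> 3 copies

111111111000000111111


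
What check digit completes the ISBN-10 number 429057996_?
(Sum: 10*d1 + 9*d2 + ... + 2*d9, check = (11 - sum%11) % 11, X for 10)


Weighted sum: 270
270 mod 11 = 6

Check digit: 5


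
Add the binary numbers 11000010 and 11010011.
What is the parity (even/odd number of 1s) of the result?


11000010 = 194
11010011 = 211
Sum = 405 = 110010101
1s count = 5

odd parity (5 ones in 110010101)


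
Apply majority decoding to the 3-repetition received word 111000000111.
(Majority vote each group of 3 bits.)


Groups: 111, 000, 000, 111
Majority votes: 1001

1001


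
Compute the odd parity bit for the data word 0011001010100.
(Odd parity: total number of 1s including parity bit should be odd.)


Number of 1s in data: 5
Parity bit: 0

0


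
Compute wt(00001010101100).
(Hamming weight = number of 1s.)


Counting 1s in 00001010101100

5


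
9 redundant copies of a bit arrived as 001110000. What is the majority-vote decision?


Ones: 3 out of 9
Threshold: 5

0 (3/9 voted 1)


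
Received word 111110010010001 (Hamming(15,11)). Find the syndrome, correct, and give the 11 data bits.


Syndrome = 13: error at position 13

Data: 11000010101 (corrected bit 13)


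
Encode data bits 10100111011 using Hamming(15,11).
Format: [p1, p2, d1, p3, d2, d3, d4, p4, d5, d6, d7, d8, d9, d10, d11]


Parity bits: p1=1, p2=0, p3=0, p4=1

101001010111011


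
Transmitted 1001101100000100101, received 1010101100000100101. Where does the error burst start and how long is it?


XOR: 0011000000000000000

Burst at position 2, length 2


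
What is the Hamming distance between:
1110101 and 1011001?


XOR: 0101100
Count of 1s: 3

3


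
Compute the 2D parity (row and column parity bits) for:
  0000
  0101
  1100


Row parities: 000
Column parities: 1001

Row P: 000, Col P: 1001, Corner: 0


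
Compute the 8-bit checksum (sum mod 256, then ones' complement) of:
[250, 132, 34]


Sum = 416 mod 256 = 160
Complement = 95

95


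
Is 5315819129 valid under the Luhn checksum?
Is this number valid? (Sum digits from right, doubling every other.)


Luhn sum = 42
42 mod 10 = 2

Invalid (Luhn sum mod 10 = 2)


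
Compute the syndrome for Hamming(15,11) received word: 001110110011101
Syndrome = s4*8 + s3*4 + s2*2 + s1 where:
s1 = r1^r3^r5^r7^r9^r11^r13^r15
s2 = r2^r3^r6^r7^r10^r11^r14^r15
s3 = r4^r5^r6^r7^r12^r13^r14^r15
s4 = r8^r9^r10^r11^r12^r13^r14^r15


s1=0, s2=0, s3=0, s4=1

Syndrome = 8 (error at position 8)


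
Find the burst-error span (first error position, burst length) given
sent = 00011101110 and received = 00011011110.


XOR: 00000110000

Burst at position 5, length 2


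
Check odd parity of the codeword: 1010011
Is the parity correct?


Number of 1s: 4

No, parity error (4 ones)


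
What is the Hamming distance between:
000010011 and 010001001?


XOR: 010011010
Count of 1s: 4

4


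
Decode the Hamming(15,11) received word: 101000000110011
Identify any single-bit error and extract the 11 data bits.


Syndrome = 2: error at position 2

Data: 10000110011 (corrected bit 2)


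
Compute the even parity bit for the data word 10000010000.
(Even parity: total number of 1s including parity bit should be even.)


Number of 1s in data: 2
Parity bit: 0

0


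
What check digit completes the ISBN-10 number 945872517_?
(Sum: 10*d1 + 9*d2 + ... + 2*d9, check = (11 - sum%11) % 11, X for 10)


Weighted sum: 311
311 mod 11 = 3

Check digit: 8


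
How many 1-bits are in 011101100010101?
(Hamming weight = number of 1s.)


Counting 1s in 011101100010101

8


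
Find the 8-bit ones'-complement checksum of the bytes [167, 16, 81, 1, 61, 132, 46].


Sum = 504 mod 256 = 248
Complement = 7

7


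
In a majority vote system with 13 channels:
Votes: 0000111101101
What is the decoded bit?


Ones: 7 out of 13
Threshold: 7

1 (7/13 voted 1)


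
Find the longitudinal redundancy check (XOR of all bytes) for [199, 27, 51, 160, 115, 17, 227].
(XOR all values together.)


XOR chain: 199 ^ 27 ^ 51 ^ 160 ^ 115 ^ 17 ^ 227 = 206

206


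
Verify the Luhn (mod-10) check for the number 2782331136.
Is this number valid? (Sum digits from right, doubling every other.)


Luhn sum = 44
44 mod 10 = 4

Invalid (Luhn sum mod 10 = 4)


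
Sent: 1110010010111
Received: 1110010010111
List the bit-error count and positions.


XOR: 0000000000000

0 errors (received matches sent)


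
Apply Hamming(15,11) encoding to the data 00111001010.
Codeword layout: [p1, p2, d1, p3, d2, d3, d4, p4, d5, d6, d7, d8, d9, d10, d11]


Parity bits: p1=0, p2=1, p3=0, p4=1

010001111001010


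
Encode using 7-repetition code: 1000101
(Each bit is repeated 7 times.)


Each bit -> 7 copies

1111111000000000000000000000111111100000001111111


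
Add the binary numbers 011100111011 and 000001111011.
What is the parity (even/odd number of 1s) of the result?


011100111011 = 1851
000001111011 = 123
Sum = 1974 = 11110110110
1s count = 8

even parity (8 ones in 11110110110)


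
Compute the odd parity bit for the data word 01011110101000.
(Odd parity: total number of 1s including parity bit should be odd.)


Number of 1s in data: 7
Parity bit: 0

0


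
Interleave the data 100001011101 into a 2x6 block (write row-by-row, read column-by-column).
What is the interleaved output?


Matrix:
  100001
  011101
Read columns: 100101010011

100101010011


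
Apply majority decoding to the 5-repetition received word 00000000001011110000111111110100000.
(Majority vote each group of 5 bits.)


Groups: 00000, 00000, 10111, 10000, 11111, 11101, 00000
Majority votes: 0010110

0010110


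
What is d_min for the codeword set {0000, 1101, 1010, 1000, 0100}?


Comparing all pairs, minimum distance: 1
Can detect 0 errors, correct 0 errors

1


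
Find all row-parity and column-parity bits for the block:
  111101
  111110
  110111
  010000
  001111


Row parities: 11110
Column parities: 101011

Row P: 11110, Col P: 101011, Corner: 0


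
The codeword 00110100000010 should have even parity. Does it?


Number of 1s: 4

Yes, parity is correct (4 ones)


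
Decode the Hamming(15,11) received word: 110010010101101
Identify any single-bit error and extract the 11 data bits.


Syndrome = 10: error at position 10

Data: 01000001101 (corrected bit 10)


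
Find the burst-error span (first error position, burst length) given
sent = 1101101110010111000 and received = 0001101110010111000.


XOR: 1100000000000000000

Burst at position 0, length 2


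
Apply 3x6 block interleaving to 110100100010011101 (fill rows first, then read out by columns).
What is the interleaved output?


Matrix:
  110100
  100010
  011101
Read columns: 110101001101010001

110101001101010001


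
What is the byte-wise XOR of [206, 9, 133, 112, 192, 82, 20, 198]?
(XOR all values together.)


XOR chain: 206 ^ 9 ^ 133 ^ 112 ^ 192 ^ 82 ^ 20 ^ 198 = 114

114


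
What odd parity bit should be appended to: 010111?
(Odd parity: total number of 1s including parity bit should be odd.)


Number of 1s in data: 4
Parity bit: 1

1


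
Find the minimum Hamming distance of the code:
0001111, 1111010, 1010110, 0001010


Comparing all pairs, minimum distance: 2
Can detect 1 errors, correct 0 errors

2


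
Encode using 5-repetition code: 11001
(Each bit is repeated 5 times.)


Each bit -> 5 copies

1111111111000000000011111


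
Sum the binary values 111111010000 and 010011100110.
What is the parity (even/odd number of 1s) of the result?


111111010000 = 4048
010011100110 = 1254
Sum = 5302 = 1010010110110
1s count = 7

odd parity (7 ones in 1010010110110)


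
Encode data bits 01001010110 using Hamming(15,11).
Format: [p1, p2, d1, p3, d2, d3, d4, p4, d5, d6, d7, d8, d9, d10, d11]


Parity bits: p1=0, p2=0, p3=1, p4=0

000110001010110


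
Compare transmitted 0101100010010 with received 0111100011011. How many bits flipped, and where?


XOR: 0010000001001

3 error(s) at position(s): 2, 9, 12


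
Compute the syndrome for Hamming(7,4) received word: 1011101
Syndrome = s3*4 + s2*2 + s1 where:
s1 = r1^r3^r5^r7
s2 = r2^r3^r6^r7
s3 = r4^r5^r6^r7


s1=0, s2=0, s3=1

Syndrome = 4 (error at position 4)


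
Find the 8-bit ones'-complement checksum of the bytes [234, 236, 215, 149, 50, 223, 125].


Sum = 1232 mod 256 = 208
Complement = 47

47


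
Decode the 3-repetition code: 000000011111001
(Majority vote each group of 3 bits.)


Groups: 000, 000, 011, 111, 001
Majority votes: 00110

00110


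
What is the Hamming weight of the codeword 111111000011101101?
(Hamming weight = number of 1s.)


Counting 1s in 111111000011101101

12


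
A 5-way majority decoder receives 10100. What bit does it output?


Ones: 2 out of 5
Threshold: 3

0 (2/5 voted 1)


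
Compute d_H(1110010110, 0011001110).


XOR: 1101011000
Count of 1s: 5

5


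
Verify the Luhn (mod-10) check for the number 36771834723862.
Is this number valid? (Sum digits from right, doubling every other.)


Luhn sum = 70
70 mod 10 = 0

Valid (Luhn sum mod 10 = 0)


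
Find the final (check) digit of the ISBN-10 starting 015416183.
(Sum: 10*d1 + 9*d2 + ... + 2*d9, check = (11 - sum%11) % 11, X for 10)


Weighted sum: 147
147 mod 11 = 4

Check digit: 7


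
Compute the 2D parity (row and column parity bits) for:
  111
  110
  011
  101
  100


Row parities: 10001
Column parities: 011

Row P: 10001, Col P: 011, Corner: 0


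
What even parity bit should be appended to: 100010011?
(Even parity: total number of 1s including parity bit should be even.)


Number of 1s in data: 4
Parity bit: 0

0


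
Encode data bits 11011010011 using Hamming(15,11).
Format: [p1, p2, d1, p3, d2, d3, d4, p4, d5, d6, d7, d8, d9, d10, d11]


Parity bits: p1=0, p2=1, p3=0, p4=0

011010101010011


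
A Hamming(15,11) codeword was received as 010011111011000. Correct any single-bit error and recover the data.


Syndrome = 0: no error detected

Data: 01111011000 (no errors)


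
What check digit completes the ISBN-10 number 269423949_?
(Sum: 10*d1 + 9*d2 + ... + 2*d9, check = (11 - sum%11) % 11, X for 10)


Weighted sum: 267
267 mod 11 = 3

Check digit: 8


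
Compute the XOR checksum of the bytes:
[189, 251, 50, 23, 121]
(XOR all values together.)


XOR chain: 189 ^ 251 ^ 50 ^ 23 ^ 121 = 26

26


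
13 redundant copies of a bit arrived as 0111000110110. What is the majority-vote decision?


Ones: 7 out of 13
Threshold: 7

1 (7/13 voted 1)


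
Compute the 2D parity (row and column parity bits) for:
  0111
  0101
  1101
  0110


Row parities: 1010
Column parities: 1001

Row P: 1010, Col P: 1001, Corner: 0


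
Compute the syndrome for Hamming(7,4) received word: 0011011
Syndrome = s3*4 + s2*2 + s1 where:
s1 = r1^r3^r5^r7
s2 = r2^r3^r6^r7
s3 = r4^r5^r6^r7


s1=0, s2=1, s3=1

Syndrome = 6 (error at position 6)


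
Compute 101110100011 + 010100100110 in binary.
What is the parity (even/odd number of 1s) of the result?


101110100011 = 2979
010100100110 = 1318
Sum = 4297 = 1000011001001
1s count = 5

odd parity (5 ones in 1000011001001)


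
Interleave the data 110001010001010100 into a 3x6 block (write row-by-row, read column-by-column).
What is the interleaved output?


Matrix:
  110001
  010001
  010100
Read columns: 100111000001000110

100111000001000110


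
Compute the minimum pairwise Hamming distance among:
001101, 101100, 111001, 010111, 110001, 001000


Comparing all pairs, minimum distance: 1
Can detect 0 errors, correct 0 errors

1


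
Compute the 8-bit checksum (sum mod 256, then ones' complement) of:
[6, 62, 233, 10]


Sum = 311 mod 256 = 55
Complement = 200

200


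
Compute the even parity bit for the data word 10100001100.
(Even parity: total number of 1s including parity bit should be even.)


Number of 1s in data: 4
Parity bit: 0

0


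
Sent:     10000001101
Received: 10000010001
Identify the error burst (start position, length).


XOR: 00000011100

Burst at position 6, length 3


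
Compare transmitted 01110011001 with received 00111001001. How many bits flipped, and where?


XOR: 01001010000

3 error(s) at position(s): 1, 4, 6


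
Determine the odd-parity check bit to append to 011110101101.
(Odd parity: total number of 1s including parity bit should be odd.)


Number of 1s in data: 8
Parity bit: 1

1


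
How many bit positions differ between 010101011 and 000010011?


XOR: 010111000
Count of 1s: 4

4


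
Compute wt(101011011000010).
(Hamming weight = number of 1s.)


Counting 1s in 101011011000010

7


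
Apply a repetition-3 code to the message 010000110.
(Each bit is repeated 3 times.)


Each bit -> 3 copies

000111000000000000111111000


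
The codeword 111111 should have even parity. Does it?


Number of 1s: 6

Yes, parity is correct (6 ones)


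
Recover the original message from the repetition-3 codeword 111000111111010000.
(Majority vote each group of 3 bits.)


Groups: 111, 000, 111, 111, 010, 000
Majority votes: 101100

101100


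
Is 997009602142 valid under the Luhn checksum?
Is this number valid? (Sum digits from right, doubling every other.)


Luhn sum = 50
50 mod 10 = 0

Valid (Luhn sum mod 10 = 0)


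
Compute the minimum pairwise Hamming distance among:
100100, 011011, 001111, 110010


Comparing all pairs, minimum distance: 2
Can detect 1 errors, correct 0 errors

2


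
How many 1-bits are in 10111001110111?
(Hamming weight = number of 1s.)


Counting 1s in 10111001110111

10


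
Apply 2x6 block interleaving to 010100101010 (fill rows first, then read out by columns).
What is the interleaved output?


Matrix:
  010100
  101010
Read columns: 011001100100

011001100100


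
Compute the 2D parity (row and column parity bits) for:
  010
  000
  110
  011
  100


Row parities: 10001
Column parities: 011

Row P: 10001, Col P: 011, Corner: 0


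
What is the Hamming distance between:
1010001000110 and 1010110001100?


XOR: 0000111001010
Count of 1s: 5

5


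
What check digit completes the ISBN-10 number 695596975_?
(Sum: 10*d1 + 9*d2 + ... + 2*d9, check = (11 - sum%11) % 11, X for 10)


Weighted sum: 367
367 mod 11 = 4

Check digit: 7


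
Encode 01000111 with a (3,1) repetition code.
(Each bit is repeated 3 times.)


Each bit -> 3 copies

000111000000000111111111
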